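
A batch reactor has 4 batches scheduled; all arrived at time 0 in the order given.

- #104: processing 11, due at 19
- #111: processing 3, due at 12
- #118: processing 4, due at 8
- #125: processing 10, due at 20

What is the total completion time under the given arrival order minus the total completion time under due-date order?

14

FIFO (arrival order): #104 #111 #118 #125.
#104: 0→11
#111: 11→14
#118: 14→18
#125: 18→28
Sum = 11+14+18+28 = 71.
EDD (increasing due date): #118 #111 #104 #125.
#118: 0→4
#111: 4→7
#104: 7→18
#125: 18→28
Sum = 4+7+18+28 = 57.
Difference = 71 − 57 = 14.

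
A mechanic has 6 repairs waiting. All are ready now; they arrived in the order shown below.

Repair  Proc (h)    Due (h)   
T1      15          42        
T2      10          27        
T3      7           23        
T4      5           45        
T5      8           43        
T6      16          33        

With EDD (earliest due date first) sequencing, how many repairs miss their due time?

3

EDD (increasing due date): T3 T2 T6 T1 T5 T4.
T3: 0→7, due 23, tardiness 0
T2: 7→17, due 27, tardiness 0
T6: 17→33, due 33, tardiness 0
T1: 33→48, due 42, tardiness 6
T5: 48→56, due 43, tardiness 13
T4: 56→61, due 45, tardiness 16
Late repairs: 3.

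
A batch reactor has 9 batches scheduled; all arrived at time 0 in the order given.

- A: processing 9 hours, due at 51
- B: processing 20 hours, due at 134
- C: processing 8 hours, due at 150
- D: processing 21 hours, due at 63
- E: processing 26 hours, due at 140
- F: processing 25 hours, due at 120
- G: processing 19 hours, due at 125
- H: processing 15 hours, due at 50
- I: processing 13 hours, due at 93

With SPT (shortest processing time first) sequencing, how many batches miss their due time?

3

SPT (increasing processing time): C A I H G B D F E.
C: 0→8, due 150, tardiness 0
A: 8→17, due 51, tardiness 0
I: 17→30, due 93, tardiness 0
H: 30→45, due 50, tardiness 0
G: 45→64, due 125, tardiness 0
B: 64→84, due 134, tardiness 0
D: 84→105, due 63, tardiness 42
F: 105→130, due 120, tardiness 10
E: 130→156, due 140, tardiness 16
Late batches: 3.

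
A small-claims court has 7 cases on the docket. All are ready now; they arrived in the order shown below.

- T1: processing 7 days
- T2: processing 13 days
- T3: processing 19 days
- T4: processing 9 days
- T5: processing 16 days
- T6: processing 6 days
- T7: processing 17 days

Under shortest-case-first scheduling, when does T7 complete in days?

SPT (increasing processing time): T6 T1 T4 T2 T5 T7 T3.
T6: 0→6
T1: 6→13
T4: 13→22
T2: 22→35
T5: 35→51
T7: 51→68

68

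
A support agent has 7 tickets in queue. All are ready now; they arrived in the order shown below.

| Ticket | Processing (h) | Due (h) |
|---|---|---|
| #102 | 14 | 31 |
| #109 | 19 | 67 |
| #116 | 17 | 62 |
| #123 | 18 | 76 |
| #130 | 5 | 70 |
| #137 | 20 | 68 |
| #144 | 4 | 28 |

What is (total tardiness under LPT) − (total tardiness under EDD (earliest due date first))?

LPT (decreasing processing time): #137 #109 #123 #116 #102 #130 #144.
#137: 0→20, due 68, tardiness 0
#109: 20→39, due 67, tardiness 0
#123: 39→57, due 76, tardiness 0
#116: 57→74, due 62, tardiness 12
#102: 74→88, due 31, tardiness 57
#130: 88→93, due 70, tardiness 23
#144: 93→97, due 28, tardiness 69
Sum = 0+0+0+12+57+23+69 = 161.
EDD (increasing due date): #144 #102 #116 #109 #137 #130 #123.
#144: 0→4, due 28, tardiness 0
#102: 4→18, due 31, tardiness 0
#116: 18→35, due 62, tardiness 0
#109: 35→54, due 67, tardiness 0
#137: 54→74, due 68, tardiness 6
#130: 74→79, due 70, tardiness 9
#123: 79→97, due 76, tardiness 21
Sum = 0+0+0+0+6+9+21 = 36.
Difference = 161 − 36 = 125.

125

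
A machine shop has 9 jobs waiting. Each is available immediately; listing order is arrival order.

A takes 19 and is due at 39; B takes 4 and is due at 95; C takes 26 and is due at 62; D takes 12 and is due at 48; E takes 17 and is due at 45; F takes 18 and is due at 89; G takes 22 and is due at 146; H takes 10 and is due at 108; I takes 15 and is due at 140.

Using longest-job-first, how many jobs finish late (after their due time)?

5

LPT (decreasing processing time): C G A F E I D H B.
C: 0→26, due 62, tardiness 0
G: 26→48, due 146, tardiness 0
A: 48→67, due 39, tardiness 28
F: 67→85, due 89, tardiness 0
E: 85→102, due 45, tardiness 57
I: 102→117, due 140, tardiness 0
D: 117→129, due 48, tardiness 81
H: 129→139, due 108, tardiness 31
B: 139→143, due 95, tardiness 48
Late jobs: 5.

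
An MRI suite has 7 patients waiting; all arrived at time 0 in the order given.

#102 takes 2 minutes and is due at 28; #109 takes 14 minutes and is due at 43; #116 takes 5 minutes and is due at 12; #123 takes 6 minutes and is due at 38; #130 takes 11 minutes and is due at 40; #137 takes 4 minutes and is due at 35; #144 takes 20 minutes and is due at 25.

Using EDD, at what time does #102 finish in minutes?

27

EDD (increasing due date): #116 #144 #102 #137 #123 #130 #109.
#116: 0→5
#144: 5→25
#102: 25→27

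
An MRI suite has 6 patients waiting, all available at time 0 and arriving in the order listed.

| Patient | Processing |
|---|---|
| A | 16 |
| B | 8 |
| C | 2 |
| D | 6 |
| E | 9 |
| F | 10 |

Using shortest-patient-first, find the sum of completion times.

SPT (increasing processing time): C D B E F A.
C: 0→2
D: 2→8
B: 8→16
E: 16→25
F: 25→35
A: 35→51
Sum = 2+8+16+25+35+51 = 137.

137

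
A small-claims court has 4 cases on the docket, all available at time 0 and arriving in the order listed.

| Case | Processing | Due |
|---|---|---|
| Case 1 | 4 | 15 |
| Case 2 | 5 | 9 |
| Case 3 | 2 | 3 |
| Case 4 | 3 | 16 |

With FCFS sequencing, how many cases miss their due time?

1

FIFO (arrival order): Case 1 Case 2 Case 3 Case 4.
Case 1: 0→4, due 15, tardiness 0
Case 2: 4→9, due 9, tardiness 0
Case 3: 9→11, due 3, tardiness 8
Case 4: 11→14, due 16, tardiness 0
Late cases: 1.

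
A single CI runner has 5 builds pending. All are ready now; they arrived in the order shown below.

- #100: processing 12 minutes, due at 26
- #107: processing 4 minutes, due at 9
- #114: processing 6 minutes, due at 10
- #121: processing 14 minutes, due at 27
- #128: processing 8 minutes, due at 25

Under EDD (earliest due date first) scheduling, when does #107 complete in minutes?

4

EDD (increasing due date): #107 #114 #128 #100 #121.
#107: 0→4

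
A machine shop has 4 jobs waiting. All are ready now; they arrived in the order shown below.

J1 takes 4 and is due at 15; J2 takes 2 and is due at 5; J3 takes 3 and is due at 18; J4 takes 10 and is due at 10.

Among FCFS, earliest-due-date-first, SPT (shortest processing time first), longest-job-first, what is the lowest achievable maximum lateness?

2

FIFO (arrival order): J1 J2 J3 J4.
J1: 0→4, due 15, lateness -11
J2: 4→6, due 5, lateness 1
J3: 6→9, due 18, lateness -9
J4: 9→19, due 10, lateness 9
Maximum = 9.
EDD (increasing due date): J2 J4 J1 J3.
J2: 0→2, due 5, lateness -3
J4: 2→12, due 10, lateness 2
J1: 12→16, due 15, lateness 1
J3: 16→19, due 18, lateness 1
Maximum = 2.
SPT (increasing processing time): J2 J3 J1 J4.
J2: 0→2, due 5, lateness -3
J3: 2→5, due 18, lateness -13
J1: 5→9, due 15, lateness -6
J4: 9→19, due 10, lateness 9
Maximum = 9.
LPT (decreasing processing time): J4 J1 J3 J2.
J4: 0→10, due 10, lateness 0
J1: 10→14, due 15, lateness -1
J3: 14→17, due 18, lateness -1
J2: 17→19, due 5, lateness 14
Maximum = 14.
FIFO 9, EDD 2, SPT 9, LPT 14 → minimum 2.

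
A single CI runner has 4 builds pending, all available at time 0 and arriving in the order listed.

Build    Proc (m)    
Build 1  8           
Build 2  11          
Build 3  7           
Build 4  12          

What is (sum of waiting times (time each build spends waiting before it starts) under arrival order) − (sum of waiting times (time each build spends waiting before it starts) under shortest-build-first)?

5

FIFO (arrival order): Build 1 Build 2 Build 3 Build 4.
Build 1: waits 0, runs 0→8
Build 2: waits 8, runs 8→19
Build 3: waits 19, runs 19→26
Build 4: waits 26, runs 26→38
Sum = 0+8+19+26 = 53.
SPT (increasing processing time): Build 3 Build 1 Build 2 Build 4.
Build 3: waits 0, runs 0→7
Build 1: waits 7, runs 7→15
Build 2: waits 15, runs 15→26
Build 4: waits 26, runs 26→38
Sum = 0+7+15+26 = 48.
Difference = 53 − 48 = 5.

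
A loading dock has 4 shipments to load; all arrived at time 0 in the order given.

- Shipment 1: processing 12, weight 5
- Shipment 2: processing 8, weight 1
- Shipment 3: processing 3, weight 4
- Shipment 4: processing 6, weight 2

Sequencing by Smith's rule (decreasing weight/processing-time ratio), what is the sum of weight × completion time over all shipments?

WSPT (decreasing weight/processing-time ratio): Shipment 3 Shipment 1 Shipment 4 Shipment 2.
Shipment 3: finishes 3, weight 4, w·C = 12
Shipment 1: finishes 15, weight 5, w·C = 75
Shipment 4: finishes 21, weight 2, w·C = 42
Shipment 2: finishes 29, weight 1, w·C = 29
Sum = 12+75+42+29 = 158.

158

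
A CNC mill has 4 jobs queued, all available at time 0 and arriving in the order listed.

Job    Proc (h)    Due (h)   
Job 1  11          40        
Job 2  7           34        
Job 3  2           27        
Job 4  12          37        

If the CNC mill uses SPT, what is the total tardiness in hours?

0

SPT (increasing processing time): Job 3 Job 2 Job 1 Job 4.
Job 3: 0→2, due 27, tardiness 0
Job 2: 2→9, due 34, tardiness 0
Job 1: 9→20, due 40, tardiness 0
Job 4: 20→32, due 37, tardiness 0
Sum = 0+0+0+0 = 0.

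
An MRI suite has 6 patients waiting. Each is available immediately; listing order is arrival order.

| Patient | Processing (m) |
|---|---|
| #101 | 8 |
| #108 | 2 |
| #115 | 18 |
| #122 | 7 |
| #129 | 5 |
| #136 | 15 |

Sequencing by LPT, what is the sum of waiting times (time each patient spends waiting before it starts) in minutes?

193

LPT (decreasing processing time): #115 #136 #101 #122 #129 #108.
#115: waits 0, runs 0→18
#136: waits 18, runs 18→33
#101: waits 33, runs 33→41
#122: waits 41, runs 41→48
#129: waits 48, runs 48→53
#108: waits 53, runs 53→55
Sum = 0+18+33+41+48+53 = 193.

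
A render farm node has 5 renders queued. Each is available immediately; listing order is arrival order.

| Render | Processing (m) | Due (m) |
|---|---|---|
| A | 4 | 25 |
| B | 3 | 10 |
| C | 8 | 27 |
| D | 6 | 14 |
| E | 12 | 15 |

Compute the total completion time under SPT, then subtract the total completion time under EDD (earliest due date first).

SPT (increasing processing time): B A D C E.
B: 0→3
A: 3→7
D: 7→13
C: 13→21
E: 21→33
Sum = 3+7+13+21+33 = 77.
EDD (increasing due date): B D E A C.
B: 0→3
D: 3→9
E: 9→21
A: 21→25
C: 25→33
Sum = 3+9+21+25+33 = 91.
Difference = 77 − 91 = -14.

-14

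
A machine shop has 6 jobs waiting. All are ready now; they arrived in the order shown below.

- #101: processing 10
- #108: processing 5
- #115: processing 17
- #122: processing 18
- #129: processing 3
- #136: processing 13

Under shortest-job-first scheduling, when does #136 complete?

31

SPT (increasing processing time): #129 #108 #101 #136 #115 #122.
#129: 0→3
#108: 3→8
#101: 8→18
#136: 18→31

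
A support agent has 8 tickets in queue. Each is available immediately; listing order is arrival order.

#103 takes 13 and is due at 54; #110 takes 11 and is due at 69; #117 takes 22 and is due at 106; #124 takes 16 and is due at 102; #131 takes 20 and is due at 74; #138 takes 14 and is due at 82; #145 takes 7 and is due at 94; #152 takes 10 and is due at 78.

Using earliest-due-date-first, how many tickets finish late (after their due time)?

EDD (increasing due date): #103 #110 #131 #152 #138 #145 #124 #117.
#103: 0→13, due 54, tardiness 0
#110: 13→24, due 69, tardiness 0
#131: 24→44, due 74, tardiness 0
#152: 44→54, due 78, tardiness 0
#138: 54→68, due 82, tardiness 0
#145: 68→75, due 94, tardiness 0
#124: 75→91, due 102, tardiness 0
#117: 91→113, due 106, tardiness 7
Late tickets: 1.

1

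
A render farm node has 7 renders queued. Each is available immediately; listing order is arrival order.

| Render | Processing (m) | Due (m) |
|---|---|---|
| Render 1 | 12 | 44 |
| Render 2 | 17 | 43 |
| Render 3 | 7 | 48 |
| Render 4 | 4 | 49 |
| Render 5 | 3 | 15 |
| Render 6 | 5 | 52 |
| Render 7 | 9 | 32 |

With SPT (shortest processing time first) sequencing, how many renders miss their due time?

1

SPT (increasing processing time): Render 5 Render 4 Render 6 Render 3 Render 7 Render 1 Render 2.
Render 5: 0→3, due 15, tardiness 0
Render 4: 3→7, due 49, tardiness 0
Render 6: 7→12, due 52, tardiness 0
Render 3: 12→19, due 48, tardiness 0
Render 7: 19→28, due 32, tardiness 0
Render 1: 28→40, due 44, tardiness 0
Render 2: 40→57, due 43, tardiness 14
Late renders: 1.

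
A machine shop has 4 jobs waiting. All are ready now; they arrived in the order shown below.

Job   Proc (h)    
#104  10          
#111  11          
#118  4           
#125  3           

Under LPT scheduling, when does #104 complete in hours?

LPT (decreasing processing time): #111 #104 #118 #125.
#111: 0→11
#104: 11→21

21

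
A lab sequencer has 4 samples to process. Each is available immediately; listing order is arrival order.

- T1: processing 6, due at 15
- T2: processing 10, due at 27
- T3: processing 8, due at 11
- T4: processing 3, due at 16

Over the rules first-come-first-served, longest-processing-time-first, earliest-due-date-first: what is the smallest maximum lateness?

1

FIFO (arrival order): T1 T2 T3 T4.
T1: 0→6, due 15, lateness -9
T2: 6→16, due 27, lateness -11
T3: 16→24, due 11, lateness 13
T4: 24→27, due 16, lateness 11
Maximum = 13.
LPT (decreasing processing time): T2 T3 T1 T4.
T2: 0→10, due 27, lateness -17
T3: 10→18, due 11, lateness 7
T1: 18→24, due 15, lateness 9
T4: 24→27, due 16, lateness 11
Maximum = 11.
EDD (increasing due date): T3 T1 T4 T2.
T3: 0→8, due 11, lateness -3
T1: 8→14, due 15, lateness -1
T4: 14→17, due 16, lateness 1
T2: 17→27, due 27, lateness 0
Maximum = 1.
FIFO 13, LPT 11, EDD 1 → minimum 1.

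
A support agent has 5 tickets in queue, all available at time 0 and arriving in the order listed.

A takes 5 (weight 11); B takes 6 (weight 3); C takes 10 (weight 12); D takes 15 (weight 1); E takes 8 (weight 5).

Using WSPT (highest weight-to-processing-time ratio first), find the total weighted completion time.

WSPT (decreasing weight/processing-time ratio): A C E B D.
A: finishes 5, weight 11, w·C = 55
C: finishes 15, weight 12, w·C = 180
E: finishes 23, weight 5, w·C = 115
B: finishes 29, weight 3, w·C = 87
D: finishes 44, weight 1, w·C = 44
Sum = 55+180+115+87+44 = 481.

481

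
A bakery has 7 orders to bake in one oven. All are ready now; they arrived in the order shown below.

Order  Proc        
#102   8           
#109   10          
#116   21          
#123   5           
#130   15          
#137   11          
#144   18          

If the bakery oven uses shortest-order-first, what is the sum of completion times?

279

SPT (increasing processing time): #123 #102 #109 #137 #130 #144 #116.
#123: 0→5
#102: 5→13
#109: 13→23
#137: 23→34
#130: 34→49
#144: 49→67
#116: 67→88
Sum = 5+13+23+34+49+67+88 = 279.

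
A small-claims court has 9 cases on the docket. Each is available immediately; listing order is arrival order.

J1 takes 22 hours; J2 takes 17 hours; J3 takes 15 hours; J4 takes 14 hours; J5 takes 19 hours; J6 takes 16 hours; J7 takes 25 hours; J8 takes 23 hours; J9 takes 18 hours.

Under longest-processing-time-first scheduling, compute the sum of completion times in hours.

927

LPT (decreasing processing time): J7 J8 J1 J5 J9 J2 J6 J3 J4.
J7: 0→25
J8: 25→48
J1: 48→70
J5: 70→89
J9: 89→107
J2: 107→124
J6: 124→140
J3: 140→155
J4: 155→169
Sum = 25+48+70+89+107+124+140+155+169 = 927.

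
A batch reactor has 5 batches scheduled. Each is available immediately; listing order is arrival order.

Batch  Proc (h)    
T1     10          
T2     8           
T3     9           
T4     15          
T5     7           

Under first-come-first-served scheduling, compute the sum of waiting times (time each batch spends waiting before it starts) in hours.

97

FIFO (arrival order): T1 T2 T3 T4 T5.
T1: waits 0, runs 0→10
T2: waits 10, runs 10→18
T3: waits 18, runs 18→27
T4: waits 27, runs 27→42
T5: waits 42, runs 42→49
Sum = 0+10+18+27+42 = 97.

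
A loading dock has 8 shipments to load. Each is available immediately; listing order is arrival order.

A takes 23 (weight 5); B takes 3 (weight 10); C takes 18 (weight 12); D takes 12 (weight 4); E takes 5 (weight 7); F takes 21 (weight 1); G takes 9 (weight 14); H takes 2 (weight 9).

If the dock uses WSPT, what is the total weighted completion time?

1490

WSPT (decreasing weight/processing-time ratio): H B G E C D A F.
H: finishes 2, weight 9, w·C = 18
B: finishes 5, weight 10, w·C = 50
G: finishes 14, weight 14, w·C = 196
E: finishes 19, weight 7, w·C = 133
C: finishes 37, weight 12, w·C = 444
D: finishes 49, weight 4, w·C = 196
A: finishes 72, weight 5, w·C = 360
F: finishes 93, weight 1, w·C = 93
Sum = 18+50+196+133+444+196+360+93 = 1490.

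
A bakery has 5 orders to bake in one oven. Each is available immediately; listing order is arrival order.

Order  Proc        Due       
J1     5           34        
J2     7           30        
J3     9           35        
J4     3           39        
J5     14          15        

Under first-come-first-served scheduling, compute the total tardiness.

FIFO (arrival order): J1 J2 J3 J4 J5.
J1: 0→5, due 34, tardiness 0
J2: 5→12, due 30, tardiness 0
J3: 12→21, due 35, tardiness 0
J4: 21→24, due 39, tardiness 0
J5: 24→38, due 15, tardiness 23
Sum = 0+0+0+0+23 = 23.

23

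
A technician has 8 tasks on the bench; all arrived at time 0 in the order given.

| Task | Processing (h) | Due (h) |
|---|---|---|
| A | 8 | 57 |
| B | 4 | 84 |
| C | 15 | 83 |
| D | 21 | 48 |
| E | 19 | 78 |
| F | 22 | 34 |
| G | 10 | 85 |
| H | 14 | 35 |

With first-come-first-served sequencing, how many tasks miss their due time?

3

FIFO (arrival order): A B C D E F G H.
A: 0→8, due 57, tardiness 0
B: 8→12, due 84, tardiness 0
C: 12→27, due 83, tardiness 0
D: 27→48, due 48, tardiness 0
E: 48→67, due 78, tardiness 0
F: 67→89, due 34, tardiness 55
G: 89→99, due 85, tardiness 14
H: 99→113, due 35, tardiness 78
Late tasks: 3.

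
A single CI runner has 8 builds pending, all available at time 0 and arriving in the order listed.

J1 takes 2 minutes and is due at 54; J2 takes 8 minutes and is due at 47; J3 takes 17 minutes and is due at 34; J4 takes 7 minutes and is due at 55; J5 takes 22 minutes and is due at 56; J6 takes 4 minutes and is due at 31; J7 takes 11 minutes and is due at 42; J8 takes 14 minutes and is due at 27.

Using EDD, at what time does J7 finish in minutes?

46

EDD (increasing due date): J8 J6 J3 J7 J2 J1 J4 J5.
J8: 0→14
J6: 14→18
J3: 18→35
J7: 35→46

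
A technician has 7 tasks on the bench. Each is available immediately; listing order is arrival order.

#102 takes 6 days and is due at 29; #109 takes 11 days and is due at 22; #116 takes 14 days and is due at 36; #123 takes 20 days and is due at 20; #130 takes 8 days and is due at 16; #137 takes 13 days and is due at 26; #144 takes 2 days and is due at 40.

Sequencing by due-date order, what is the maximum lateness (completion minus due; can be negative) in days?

36

EDD (increasing due date): #130 #123 #109 #137 #102 #116 #144.
#130: 0→8, due 16, lateness -8
#123: 8→28, due 20, lateness 8
#109: 28→39, due 22, lateness 17
#137: 39→52, due 26, lateness 26
#102: 52→58, due 29, lateness 29
#116: 58→72, due 36, lateness 36
#144: 72→74, due 40, lateness 34
Maximum = 36.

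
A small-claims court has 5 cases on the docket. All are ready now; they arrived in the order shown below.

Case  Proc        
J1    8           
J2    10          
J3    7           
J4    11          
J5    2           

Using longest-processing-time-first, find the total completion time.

LPT (decreasing processing time): J4 J2 J1 J3 J5.
J4: 0→11
J2: 11→21
J1: 21→29
J3: 29→36
J5: 36→38
Sum = 11+21+29+36+38 = 135.

135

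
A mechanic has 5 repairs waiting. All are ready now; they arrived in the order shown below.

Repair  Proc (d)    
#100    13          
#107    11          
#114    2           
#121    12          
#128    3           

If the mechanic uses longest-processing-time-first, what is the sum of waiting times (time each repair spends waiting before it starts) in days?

113

LPT (decreasing processing time): #100 #121 #107 #128 #114.
#100: waits 0, runs 0→13
#121: waits 13, runs 13→25
#107: waits 25, runs 25→36
#128: waits 36, runs 36→39
#114: waits 39, runs 39→41
Sum = 0+13+25+36+39 = 113.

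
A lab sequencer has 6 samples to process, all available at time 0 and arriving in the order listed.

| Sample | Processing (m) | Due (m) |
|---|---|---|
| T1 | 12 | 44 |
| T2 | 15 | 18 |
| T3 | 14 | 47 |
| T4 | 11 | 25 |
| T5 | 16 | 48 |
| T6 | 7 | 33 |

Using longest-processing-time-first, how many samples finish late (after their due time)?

LPT (decreasing processing time): T5 T2 T3 T1 T4 T6.
T5: 0→16, due 48, tardiness 0
T2: 16→31, due 18, tardiness 13
T3: 31→45, due 47, tardiness 0
T1: 45→57, due 44, tardiness 13
T4: 57→68, due 25, tardiness 43
T6: 68→75, due 33, tardiness 42
Late samples: 4.

4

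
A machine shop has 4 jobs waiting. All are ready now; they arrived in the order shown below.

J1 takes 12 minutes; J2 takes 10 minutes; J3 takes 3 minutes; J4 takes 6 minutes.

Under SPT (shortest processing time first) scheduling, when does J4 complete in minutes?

SPT (increasing processing time): J3 J4 J2 J1.
J3: 0→3
J4: 3→9

9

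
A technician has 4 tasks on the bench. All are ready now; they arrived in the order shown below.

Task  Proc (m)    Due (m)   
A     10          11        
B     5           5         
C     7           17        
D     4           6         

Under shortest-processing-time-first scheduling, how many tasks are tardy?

SPT (increasing processing time): D B C A.
D: 0→4, due 6, tardiness 0
B: 4→9, due 5, tardiness 4
C: 9→16, due 17, tardiness 0
A: 16→26, due 11, tardiness 15
Late tasks: 2.

2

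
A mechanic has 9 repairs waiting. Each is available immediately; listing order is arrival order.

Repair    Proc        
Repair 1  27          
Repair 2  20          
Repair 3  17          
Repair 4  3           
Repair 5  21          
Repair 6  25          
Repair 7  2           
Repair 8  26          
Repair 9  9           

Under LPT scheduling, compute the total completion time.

955

LPT (decreasing processing time): Repair 1 Repair 8 Repair 6 Repair 5 Repair 2 Repair 3 Repair 9 Repair 4 Repair 7.
Repair 1: 0→27
Repair 8: 27→53
Repair 6: 53→78
Repair 5: 78→99
Repair 2: 99→119
Repair 3: 119→136
Repair 9: 136→145
Repair 4: 145→148
Repair 7: 148→150
Sum = 27+53+78+99+119+136+145+148+150 = 955.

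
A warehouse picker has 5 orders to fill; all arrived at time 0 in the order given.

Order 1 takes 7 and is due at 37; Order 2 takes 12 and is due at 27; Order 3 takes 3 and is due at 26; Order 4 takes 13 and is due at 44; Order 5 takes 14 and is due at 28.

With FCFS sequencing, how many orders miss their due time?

1

FIFO (arrival order): Order 1 Order 2 Order 3 Order 4 Order 5.
Order 1: 0→7, due 37, tardiness 0
Order 2: 7→19, due 27, tardiness 0
Order 3: 19→22, due 26, tardiness 0
Order 4: 22→35, due 44, tardiness 0
Order 5: 35→49, due 28, tardiness 21
Late orders: 1.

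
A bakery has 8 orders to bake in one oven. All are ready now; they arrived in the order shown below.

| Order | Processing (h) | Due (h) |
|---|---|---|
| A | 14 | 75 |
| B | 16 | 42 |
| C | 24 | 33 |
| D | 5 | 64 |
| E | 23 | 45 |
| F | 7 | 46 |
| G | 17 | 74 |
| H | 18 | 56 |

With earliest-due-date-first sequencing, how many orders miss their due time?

EDD (increasing due date): C B E F H D G A.
C: 0→24, due 33, tardiness 0
B: 24→40, due 42, tardiness 0
E: 40→63, due 45, tardiness 18
F: 63→70, due 46, tardiness 24
H: 70→88, due 56, tardiness 32
D: 88→93, due 64, tardiness 29
G: 93→110, due 74, tardiness 36
A: 110→124, due 75, tardiness 49
Late orders: 6.

6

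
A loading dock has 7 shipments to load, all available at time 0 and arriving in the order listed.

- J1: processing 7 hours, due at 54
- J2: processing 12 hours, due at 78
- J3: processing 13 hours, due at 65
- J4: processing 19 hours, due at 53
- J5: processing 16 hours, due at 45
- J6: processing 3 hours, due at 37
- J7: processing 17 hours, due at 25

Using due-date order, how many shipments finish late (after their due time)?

4

EDD (increasing due date): J7 J6 J5 J4 J1 J3 J2.
J7: 0→17, due 25, tardiness 0
J6: 17→20, due 37, tardiness 0
J5: 20→36, due 45, tardiness 0
J4: 36→55, due 53, tardiness 2
J1: 55→62, due 54, tardiness 8
J3: 62→75, due 65, tardiness 10
J2: 75→87, due 78, tardiness 9
Late shipments: 4.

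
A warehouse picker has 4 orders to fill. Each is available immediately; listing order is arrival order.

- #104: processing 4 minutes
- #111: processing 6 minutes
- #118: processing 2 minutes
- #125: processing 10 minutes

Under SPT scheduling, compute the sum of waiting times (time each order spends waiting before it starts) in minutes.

SPT (increasing processing time): #118 #104 #111 #125.
#118: waits 0, runs 0→2
#104: waits 2, runs 2→6
#111: waits 6, runs 6→12
#125: waits 12, runs 12→22
Sum = 0+2+6+12 = 20.

20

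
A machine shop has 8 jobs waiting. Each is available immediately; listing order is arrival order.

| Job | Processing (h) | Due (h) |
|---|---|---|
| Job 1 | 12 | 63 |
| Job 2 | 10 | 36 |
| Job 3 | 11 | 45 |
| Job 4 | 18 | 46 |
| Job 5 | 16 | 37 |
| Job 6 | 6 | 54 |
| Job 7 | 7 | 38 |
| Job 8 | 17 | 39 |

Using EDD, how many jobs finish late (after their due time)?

5

EDD (increasing due date): Job 2 Job 5 Job 7 Job 8 Job 3 Job 4 Job 6 Job 1.
Job 2: 0→10, due 36, tardiness 0
Job 5: 10→26, due 37, tardiness 0
Job 7: 26→33, due 38, tardiness 0
Job 8: 33→50, due 39, tardiness 11
Job 3: 50→61, due 45, tardiness 16
Job 4: 61→79, due 46, tardiness 33
Job 6: 79→85, due 54, tardiness 31
Job 1: 85→97, due 63, tardiness 34
Late jobs: 5.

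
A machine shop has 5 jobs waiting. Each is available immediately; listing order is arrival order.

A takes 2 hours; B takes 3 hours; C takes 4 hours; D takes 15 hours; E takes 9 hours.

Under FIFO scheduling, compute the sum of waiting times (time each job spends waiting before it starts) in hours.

FIFO (arrival order): A B C D E.
A: waits 0, runs 0→2
B: waits 2, runs 2→5
C: waits 5, runs 5→9
D: waits 9, runs 9→24
E: waits 24, runs 24→33
Sum = 0+2+5+9+24 = 40.

40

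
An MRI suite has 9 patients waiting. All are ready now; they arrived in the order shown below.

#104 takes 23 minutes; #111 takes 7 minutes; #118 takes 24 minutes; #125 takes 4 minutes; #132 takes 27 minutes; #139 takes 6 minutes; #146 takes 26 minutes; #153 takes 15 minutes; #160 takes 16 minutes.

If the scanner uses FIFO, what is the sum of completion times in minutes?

FIFO (arrival order): #104 #111 #118 #125 #132 #139 #146 #153 #160.
#104: 0→23
#111: 23→30
#118: 30→54
#125: 54→58
#132: 58→85
#139: 85→91
#146: 91→117
#153: 117→132
#160: 132→148
Sum = 23+30+54+58+85+91+117+132+148 = 738.

738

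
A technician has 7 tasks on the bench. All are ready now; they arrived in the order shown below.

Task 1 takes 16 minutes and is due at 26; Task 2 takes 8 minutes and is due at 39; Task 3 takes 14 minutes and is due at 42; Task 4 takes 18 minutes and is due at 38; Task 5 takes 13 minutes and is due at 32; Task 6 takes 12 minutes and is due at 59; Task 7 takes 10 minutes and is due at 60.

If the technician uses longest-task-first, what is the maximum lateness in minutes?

LPT (decreasing processing time): Task 4 Task 1 Task 3 Task 5 Task 6 Task 7 Task 2.
Task 4: 0→18, due 38, lateness -20
Task 1: 18→34, due 26, lateness 8
Task 3: 34→48, due 42, lateness 6
Task 5: 48→61, due 32, lateness 29
Task 6: 61→73, due 59, lateness 14
Task 7: 73→83, due 60, lateness 23
Task 2: 83→91, due 39, lateness 52
Maximum = 52.

52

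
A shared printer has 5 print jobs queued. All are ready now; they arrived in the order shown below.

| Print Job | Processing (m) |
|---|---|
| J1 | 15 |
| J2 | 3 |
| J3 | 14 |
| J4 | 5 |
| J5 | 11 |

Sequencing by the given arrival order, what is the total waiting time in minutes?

FIFO (arrival order): J1 J2 J3 J4 J5.
J1: waits 0, runs 0→15
J2: waits 15, runs 15→18
J3: waits 18, runs 18→32
J4: waits 32, runs 32→37
J5: waits 37, runs 37→48
Sum = 0+15+18+32+37 = 102.

102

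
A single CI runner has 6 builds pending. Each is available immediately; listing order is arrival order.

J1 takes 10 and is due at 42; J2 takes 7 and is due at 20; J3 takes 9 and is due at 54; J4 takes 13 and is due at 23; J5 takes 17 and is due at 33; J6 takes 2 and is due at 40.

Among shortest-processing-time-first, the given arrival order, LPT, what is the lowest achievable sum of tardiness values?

SPT (increasing processing time): J6 J2 J3 J1 J4 J5.
J6: 0→2, due 40, tardiness 0
J2: 2→9, due 20, tardiness 0
J3: 9→18, due 54, tardiness 0
J1: 18→28, due 42, tardiness 0
J4: 28→41, due 23, tardiness 18
J5: 41→58, due 33, tardiness 25
Sum = 0+0+0+0+18+25 = 43.
FIFO (arrival order): J1 J2 J3 J4 J5 J6.
J1: 0→10, due 42, tardiness 0
J2: 10→17, due 20, tardiness 0
J3: 17→26, due 54, tardiness 0
J4: 26→39, due 23, tardiness 16
J5: 39→56, due 33, tardiness 23
J6: 56→58, due 40, tardiness 18
Sum = 0+0+0+16+23+18 = 57.
LPT (decreasing processing time): J5 J4 J1 J3 J2 J6.
J5: 0→17, due 33, tardiness 0
J4: 17→30, due 23, tardiness 7
J1: 30→40, due 42, tardiness 0
J3: 40→49, due 54, tardiness 0
J2: 49→56, due 20, tardiness 36
J6: 56→58, due 40, tardiness 18
Sum = 0+7+0+0+36+18 = 61.
SPT 43, FIFO 57, LPT 61 → minimum 43.

43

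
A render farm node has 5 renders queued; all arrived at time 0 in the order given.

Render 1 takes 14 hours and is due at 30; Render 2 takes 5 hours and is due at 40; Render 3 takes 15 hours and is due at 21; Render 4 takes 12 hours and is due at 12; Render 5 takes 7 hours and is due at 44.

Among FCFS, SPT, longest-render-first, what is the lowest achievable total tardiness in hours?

46

FIFO (arrival order): Render 1 Render 2 Render 3 Render 4 Render 5.
Render 1: 0→14, due 30, tardiness 0
Render 2: 14→19, due 40, tardiness 0
Render 3: 19→34, due 21, tardiness 13
Render 4: 34→46, due 12, tardiness 34
Render 5: 46→53, due 44, tardiness 9
Sum = 0+0+13+34+9 = 56.
SPT (increasing processing time): Render 2 Render 5 Render 4 Render 1 Render 3.
Render 2: 0→5, due 40, tardiness 0
Render 5: 5→12, due 44, tardiness 0
Render 4: 12→24, due 12, tardiness 12
Render 1: 24→38, due 30, tardiness 8
Render 3: 38→53, due 21, tardiness 32
Sum = 0+0+12+8+32 = 52.
LPT (decreasing processing time): Render 3 Render 1 Render 4 Render 5 Render 2.
Render 3: 0→15, due 21, tardiness 0
Render 1: 15→29, due 30, tardiness 0
Render 4: 29→41, due 12, tardiness 29
Render 5: 41→48, due 44, tardiness 4
Render 2: 48→53, due 40, tardiness 13
Sum = 0+0+29+4+13 = 46.
FIFO 56, SPT 52, LPT 46 → minimum 46.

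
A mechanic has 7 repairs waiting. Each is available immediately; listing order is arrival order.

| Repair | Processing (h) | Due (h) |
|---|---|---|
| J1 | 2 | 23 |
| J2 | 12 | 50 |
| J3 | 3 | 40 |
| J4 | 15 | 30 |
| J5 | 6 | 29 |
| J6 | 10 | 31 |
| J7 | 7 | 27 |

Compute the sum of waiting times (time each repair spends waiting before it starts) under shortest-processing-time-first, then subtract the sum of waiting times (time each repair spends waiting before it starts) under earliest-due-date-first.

-35

SPT (increasing processing time): J1 J3 J5 J7 J6 J2 J4.
J1: waits 0, runs 0→2
J3: waits 2, runs 2→5
J5: waits 5, runs 5→11
J7: waits 11, runs 11→18
J6: waits 18, runs 18→28
J2: waits 28, runs 28→40
J4: waits 40, runs 40→55
Sum = 0+2+5+11+18+28+40 = 104.
EDD (increasing due date): J1 J7 J5 J4 J6 J3 J2.
J1: waits 0, runs 0→2
J7: waits 2, runs 2→9
J5: waits 9, runs 9→15
J4: waits 15, runs 15→30
J6: waits 30, runs 30→40
J3: waits 40, runs 40→43
J2: waits 43, runs 43→55
Sum = 0+2+9+15+30+40+43 = 139.
Difference = 104 − 139 = -35.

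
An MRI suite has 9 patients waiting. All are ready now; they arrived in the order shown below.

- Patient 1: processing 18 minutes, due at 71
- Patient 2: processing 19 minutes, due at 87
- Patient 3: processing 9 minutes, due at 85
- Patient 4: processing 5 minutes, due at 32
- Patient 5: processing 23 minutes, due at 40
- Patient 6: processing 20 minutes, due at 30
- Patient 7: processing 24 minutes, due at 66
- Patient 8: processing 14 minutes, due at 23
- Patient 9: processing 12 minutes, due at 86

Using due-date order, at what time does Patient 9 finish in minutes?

125

EDD (increasing due date): Patient 8 Patient 6 Patient 4 Patient 5 Patient 7 Patient 1 Patient 3 Patient 9 Patient 2.
Patient 8: 0→14
Patient 6: 14→34
Patient 4: 34→39
Patient 5: 39→62
Patient 7: 62→86
Patient 1: 86→104
Patient 3: 104→113
Patient 9: 113→125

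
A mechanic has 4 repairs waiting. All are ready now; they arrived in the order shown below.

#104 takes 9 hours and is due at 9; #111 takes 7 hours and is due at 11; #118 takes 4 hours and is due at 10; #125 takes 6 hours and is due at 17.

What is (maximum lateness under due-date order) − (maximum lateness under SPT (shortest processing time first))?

-8

EDD (increasing due date): #104 #118 #111 #125.
#104: 0→9, due 9, lateness 0
#118: 9→13, due 10, lateness 3
#111: 13→20, due 11, lateness 9
#125: 20→26, due 17, lateness 9
Maximum = 9.
SPT (increasing processing time): #118 #125 #111 #104.
#118: 0→4, due 10, lateness -6
#125: 4→10, due 17, lateness -7
#111: 10→17, due 11, lateness 6
#104: 17→26, due 9, lateness 17
Maximum = 17.
Difference = 9 − 17 = -8.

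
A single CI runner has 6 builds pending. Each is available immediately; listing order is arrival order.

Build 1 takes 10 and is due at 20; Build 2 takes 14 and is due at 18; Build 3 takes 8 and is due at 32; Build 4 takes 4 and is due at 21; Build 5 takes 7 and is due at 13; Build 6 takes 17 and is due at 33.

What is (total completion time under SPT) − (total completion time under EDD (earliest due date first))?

SPT (increasing processing time): Build 4 Build 5 Build 3 Build 1 Build 2 Build 6.
Build 4: 0→4
Build 5: 4→11
Build 3: 11→19
Build 1: 19→29
Build 2: 29→43
Build 6: 43→60
Sum = 4+11+19+29+43+60 = 166.
EDD (increasing due date): Build 5 Build 2 Build 1 Build 4 Build 3 Build 6.
Build 5: 0→7
Build 2: 7→21
Build 1: 21→31
Build 4: 31→35
Build 3: 35→43
Build 6: 43→60
Sum = 7+21+31+35+43+60 = 197.
Difference = 166 − 197 = -31.

-31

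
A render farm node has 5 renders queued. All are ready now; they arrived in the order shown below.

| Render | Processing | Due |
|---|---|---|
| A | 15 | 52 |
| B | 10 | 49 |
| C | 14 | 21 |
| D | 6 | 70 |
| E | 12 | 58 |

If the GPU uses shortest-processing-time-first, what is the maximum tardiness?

21

SPT (increasing processing time): D B E C A.
D: 0→6, due 70, tardiness 0
B: 6→16, due 49, tardiness 0
E: 16→28, due 58, tardiness 0
C: 28→42, due 21, tardiness 21
A: 42→57, due 52, tardiness 5
Maximum = 21.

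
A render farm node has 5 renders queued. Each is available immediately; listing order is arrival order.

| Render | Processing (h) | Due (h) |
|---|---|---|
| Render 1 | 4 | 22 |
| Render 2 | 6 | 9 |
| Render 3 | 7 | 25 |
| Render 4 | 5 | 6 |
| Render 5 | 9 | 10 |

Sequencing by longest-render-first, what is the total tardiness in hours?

LPT (decreasing processing time): Render 5 Render 3 Render 2 Render 4 Render 1.
Render 5: 0→9, due 10, tardiness 0
Render 3: 9→16, due 25, tardiness 0
Render 2: 16→22, due 9, tardiness 13
Render 4: 22→27, due 6, tardiness 21
Render 1: 27→31, due 22, tardiness 9
Sum = 0+0+13+21+9 = 43.

43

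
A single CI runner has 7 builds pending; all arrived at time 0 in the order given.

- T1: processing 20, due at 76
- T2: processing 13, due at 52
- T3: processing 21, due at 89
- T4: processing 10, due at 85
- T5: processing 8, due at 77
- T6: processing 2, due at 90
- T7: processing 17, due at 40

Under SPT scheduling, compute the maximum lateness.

SPT (increasing processing time): T6 T5 T4 T2 T7 T1 T3.
T6: 0→2, due 90, lateness -88
T5: 2→10, due 77, lateness -67
T4: 10→20, due 85, lateness -65
T2: 20→33, due 52, lateness -19
T7: 33→50, due 40, lateness 10
T1: 50→70, due 76, lateness -6
T3: 70→91, due 89, lateness 2
Maximum = 10.

10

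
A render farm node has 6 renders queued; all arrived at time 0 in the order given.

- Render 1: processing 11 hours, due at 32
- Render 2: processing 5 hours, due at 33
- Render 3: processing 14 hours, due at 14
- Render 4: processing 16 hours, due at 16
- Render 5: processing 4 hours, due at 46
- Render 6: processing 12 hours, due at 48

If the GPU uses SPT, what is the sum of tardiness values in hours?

78

SPT (increasing processing time): Render 5 Render 2 Render 1 Render 6 Render 3 Render 4.
Render 5: 0→4, due 46, tardiness 0
Render 2: 4→9, due 33, tardiness 0
Render 1: 9→20, due 32, tardiness 0
Render 6: 20→32, due 48, tardiness 0
Render 3: 32→46, due 14, tardiness 32
Render 4: 46→62, due 16, tardiness 46
Sum = 0+0+0+0+32+46 = 78.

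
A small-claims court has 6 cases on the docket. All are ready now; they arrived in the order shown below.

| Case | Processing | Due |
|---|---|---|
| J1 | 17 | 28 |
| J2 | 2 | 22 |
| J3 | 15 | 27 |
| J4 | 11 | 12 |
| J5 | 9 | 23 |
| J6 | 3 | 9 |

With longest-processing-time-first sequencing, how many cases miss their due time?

LPT (decreasing processing time): J1 J3 J4 J5 J6 J2.
J1: 0→17, due 28, tardiness 0
J3: 17→32, due 27, tardiness 5
J4: 32→43, due 12, tardiness 31
J5: 43→52, due 23, tardiness 29
J6: 52→55, due 9, tardiness 46
J2: 55→57, due 22, tardiness 35
Late cases: 5.

5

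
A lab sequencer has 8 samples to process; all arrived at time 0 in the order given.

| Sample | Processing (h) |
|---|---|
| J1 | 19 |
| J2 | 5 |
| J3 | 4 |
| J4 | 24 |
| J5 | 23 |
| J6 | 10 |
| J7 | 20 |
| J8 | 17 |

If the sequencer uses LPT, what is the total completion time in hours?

680

LPT (decreasing processing time): J4 J5 J7 J1 J8 J6 J2 J3.
J4: 0→24
J5: 24→47
J7: 47→67
J1: 67→86
J8: 86→103
J6: 103→113
J2: 113→118
J3: 118→122
Sum = 24+47+67+86+103+113+118+122 = 680.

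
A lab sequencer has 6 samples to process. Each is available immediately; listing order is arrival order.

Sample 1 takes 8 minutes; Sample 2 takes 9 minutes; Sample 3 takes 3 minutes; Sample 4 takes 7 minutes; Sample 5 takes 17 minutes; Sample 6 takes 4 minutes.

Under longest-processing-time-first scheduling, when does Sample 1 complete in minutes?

34

LPT (decreasing processing time): Sample 5 Sample 2 Sample 1 Sample 4 Sample 6 Sample 3.
Sample 5: 0→17
Sample 2: 17→26
Sample 1: 26→34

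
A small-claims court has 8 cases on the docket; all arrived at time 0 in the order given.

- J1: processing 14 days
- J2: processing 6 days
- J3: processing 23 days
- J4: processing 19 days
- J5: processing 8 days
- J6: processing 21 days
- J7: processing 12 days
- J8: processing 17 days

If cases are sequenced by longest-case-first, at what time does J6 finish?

44

LPT (decreasing processing time): J3 J6 J4 J8 J1 J7 J5 J2.
J3: 0→23
J6: 23→44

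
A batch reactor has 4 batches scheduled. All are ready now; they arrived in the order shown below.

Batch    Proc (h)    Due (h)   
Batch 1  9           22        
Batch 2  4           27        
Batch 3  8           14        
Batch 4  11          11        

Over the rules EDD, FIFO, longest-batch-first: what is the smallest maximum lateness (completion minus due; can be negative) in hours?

6

EDD (increasing due date): Batch 4 Batch 3 Batch 1 Batch 2.
Batch 4: 0→11, due 11, lateness 0
Batch 3: 11→19, due 14, lateness 5
Batch 1: 19→28, due 22, lateness 6
Batch 2: 28→32, due 27, lateness 5
Maximum = 6.
FIFO (arrival order): Batch 1 Batch 2 Batch 3 Batch 4.
Batch 1: 0→9, due 22, lateness -13
Batch 2: 9→13, due 27, lateness -14
Batch 3: 13→21, due 14, lateness 7
Batch 4: 21→32, due 11, lateness 21
Maximum = 21.
LPT (decreasing processing time): Batch 4 Batch 1 Batch 3 Batch 2.
Batch 4: 0→11, due 11, lateness 0
Batch 1: 11→20, due 22, lateness -2
Batch 3: 20→28, due 14, lateness 14
Batch 2: 28→32, due 27, lateness 5
Maximum = 14.
EDD 6, FIFO 21, LPT 14 → minimum 6.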